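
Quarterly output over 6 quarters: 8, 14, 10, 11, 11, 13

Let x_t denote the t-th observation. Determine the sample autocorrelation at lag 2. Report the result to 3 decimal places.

Mean x̄ = (8 + 14 + 10 + 11 + 11 + 13)/6 = 11.1667
Deviations from mean: -3.1667, 2.8333, -1.1667, -0.1667, -0.1667, 1.8333
Σ(x_t−x̄)(x_{t+2}−x̄) = (3.6944) + (-0.4722) + (0.1944) + (-0.3056) = 3.1111
Denominator Σ(x_t−x̄)² = 22.8333
r_2 = 3.1111 / 22.8333 = 0.136

0.136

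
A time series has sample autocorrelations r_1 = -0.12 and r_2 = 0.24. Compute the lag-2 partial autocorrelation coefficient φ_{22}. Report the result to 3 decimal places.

φ_{22} = (r_2 − r_1²) / (1 − r_1²)
r_1² = (-0.12)² = 0.0144
Numerator = 0.24 − 0.0144 = 0.2256; denominator = 1 − 0.0144 = 0.9856
φ_{22} = 0.2256 / 0.9856 = 0.229

0.229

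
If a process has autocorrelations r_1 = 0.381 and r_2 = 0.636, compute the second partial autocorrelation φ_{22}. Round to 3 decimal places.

φ_{22} = (r_2 − r_1²) / (1 − r_1²)
r_1² = (0.381)² = 0.145161
Numerator = 0.636 − 0.1452 = 0.4908; denominator = 1 − 0.1452 = 0.8548
φ_{22} = 0.4908 / 0.8548 = 0.574

0.574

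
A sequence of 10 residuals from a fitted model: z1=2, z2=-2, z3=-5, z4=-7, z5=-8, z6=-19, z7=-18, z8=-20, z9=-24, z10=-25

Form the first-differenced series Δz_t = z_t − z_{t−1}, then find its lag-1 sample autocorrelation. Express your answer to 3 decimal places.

First differences Δz: -4, -3, -2, -1, -11, 1, -2, -4, -1
Mean of differences = -3.0000
Numerator Σ(Δz_t−Δz̄)(Δz_{t+1}−Δz̄) = -45.0000
Denominator Σ(Δz_t−Δz̄)² = 92.0000
r_1(Δz) = -45.0000 / 92.0000 = -0.489

-0.489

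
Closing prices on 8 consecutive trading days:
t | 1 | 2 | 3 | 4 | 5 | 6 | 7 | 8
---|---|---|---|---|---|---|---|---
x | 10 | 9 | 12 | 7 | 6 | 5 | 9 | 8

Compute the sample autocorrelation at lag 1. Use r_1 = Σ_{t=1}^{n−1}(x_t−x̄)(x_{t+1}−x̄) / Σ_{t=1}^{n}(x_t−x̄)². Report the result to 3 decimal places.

Mean x̄ = (10 + 9 + 12 + 7 + 6 + 5 + 9 + 8)/8 = 8.2500
Σ(x_t−x̄)(x_{t+1}−x̄) = (1.3125) + (2.8125) + (-4.6875) + (2.8125) + (7.3125) + (-2.4375) + (-0.1875) = 6.9375
Denominator Σ(x_t−x̄)² = 35.5000
r_1 = 6.9375 / 35.5000 = 0.195

0.195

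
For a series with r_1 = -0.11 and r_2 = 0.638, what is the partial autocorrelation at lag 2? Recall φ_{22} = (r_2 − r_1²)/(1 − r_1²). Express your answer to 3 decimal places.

φ_{22} = (r_2 − r_1²) / (1 − r_1²)
r_1² = (-0.11)² = 0.0121
Numerator = 0.638 − 0.0121 = 0.6259; denominator = 1 − 0.0121 = 0.9879
φ_{22} = 0.6259 / 0.9879 = 0.634

0.634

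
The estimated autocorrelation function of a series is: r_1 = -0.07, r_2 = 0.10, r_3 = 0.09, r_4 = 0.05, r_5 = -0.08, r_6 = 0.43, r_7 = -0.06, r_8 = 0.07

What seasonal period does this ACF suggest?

6

The largest autocorrelation is r_6 = 0.43; the remaining lags stay at or below 0.10.
The dominant spike at lag 6 indicates a seasonal period of 6.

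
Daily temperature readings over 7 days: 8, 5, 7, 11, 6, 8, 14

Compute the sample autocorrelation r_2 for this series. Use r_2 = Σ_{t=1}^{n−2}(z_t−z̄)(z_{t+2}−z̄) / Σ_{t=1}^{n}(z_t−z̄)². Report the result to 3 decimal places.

Mean z̄ = (8 + 5 + 7 + 11 + 6 + 8 + 14)/7 = 8.4286
Deviations from mean: -0.4286, -3.4286, -1.4286, 2.5714, -2.4286, -0.4286, 5.5714
Numerator Σ_{t=1}^{5}(z_t−z̄)(z_{t+2}−z̄) = -19.3673
Denominator Σ(z_t−z̄)² = 57.7143
r_2 = -19.3673 / 57.7143 = -0.336

-0.336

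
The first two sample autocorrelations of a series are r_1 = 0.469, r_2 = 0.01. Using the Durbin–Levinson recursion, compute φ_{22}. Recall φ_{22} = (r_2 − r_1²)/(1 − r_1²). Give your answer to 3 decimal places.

-0.269

φ_{22} = (r_2 − r_1²) / (1 − r_1²)
r_1² = (0.469)² = 0.219961
Numerator = 0.01 − 0.2200 = -0.2100; denominator = 1 − 0.2200 = 0.7800
φ_{22} = -0.2100 / 0.7800 = -0.269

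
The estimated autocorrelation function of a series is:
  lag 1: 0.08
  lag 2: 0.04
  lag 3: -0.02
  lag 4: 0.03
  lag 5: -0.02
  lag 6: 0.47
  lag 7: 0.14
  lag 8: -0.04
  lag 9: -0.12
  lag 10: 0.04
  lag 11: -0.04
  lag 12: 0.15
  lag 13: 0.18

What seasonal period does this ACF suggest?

6

The largest autocorrelation is r_6 = 0.47; the remaining lags stay at or below 0.18.
The dominant spike at lag 6 indicates a seasonal period of 6.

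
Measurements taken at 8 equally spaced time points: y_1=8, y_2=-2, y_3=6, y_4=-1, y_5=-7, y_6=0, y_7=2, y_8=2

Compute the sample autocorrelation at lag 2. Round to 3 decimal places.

-0.039

Mean ȳ = (8 − 2 + 6 − 1 − 7 + 0 + 2 + 2)/8 = 1.0000
Deviations from mean: 7.0000, -3.0000, 5.0000, -2.0000, -8.0000, -1.0000, 1.0000, 1.0000
Σ(y_t−ȳ)(y_{t+2}−ȳ) = (35.0000) + (6.0000) + (-40.0000) + (2.0000) + (-8.0000) + (-1.0000) = -6.0000
Denominator Σ(y_t−ȳ)² = 154.0000
r_2 = -6.0000 / 154.0000 = -0.039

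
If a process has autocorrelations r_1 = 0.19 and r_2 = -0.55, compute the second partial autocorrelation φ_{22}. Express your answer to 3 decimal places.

φ_{22} = (r_2 − r_1²) / (1 − r_1²)
r_1² = (0.19)² = 0.0361
Numerator = -0.55 − 0.0361 = -0.5861; denominator = 1 − 0.0361 = 0.9639
φ_{22} = -0.5861 / 0.9639 = -0.608

-0.608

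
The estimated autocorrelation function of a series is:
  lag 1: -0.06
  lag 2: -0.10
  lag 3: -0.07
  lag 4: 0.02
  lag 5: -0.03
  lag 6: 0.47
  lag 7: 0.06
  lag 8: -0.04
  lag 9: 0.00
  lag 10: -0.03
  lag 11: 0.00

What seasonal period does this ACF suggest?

The largest autocorrelation is r_6 = 0.47; the remaining lags stay at or below 0.06.
The dominant spike at lag 6 indicates a seasonal period of 6.

6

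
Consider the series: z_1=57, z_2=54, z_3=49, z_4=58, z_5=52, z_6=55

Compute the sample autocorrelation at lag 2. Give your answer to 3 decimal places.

Mean z̄ = (57 + 54 + 49 + 58 + 52 + 55)/6 = 54.1667
Deviations from mean: 2.8333, -0.1667, -5.1667, 3.8333, -2.1667, 0.8333
Σ(z_t−z̄)(z_{t+2}−z̄) = (-14.6389) + (-0.6389) + (11.1944) + (3.1944) = -0.8889
Denominator Σ(z_t−z̄)² = 54.8333
r_2 = -0.8889 / 54.8333 = -0.016

-0.016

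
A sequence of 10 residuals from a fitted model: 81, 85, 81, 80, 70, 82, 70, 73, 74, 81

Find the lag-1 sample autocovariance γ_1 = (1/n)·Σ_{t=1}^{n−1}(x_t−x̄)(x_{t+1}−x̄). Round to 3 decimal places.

Mean x̄ = (81 + 85 + 81 + 80 + 70 + 82 + 70 + 73 + 74 + 81)/10 = 77.7000
Σ_{t=1}^{9}(x_t−x̄)(x_{t+1}−x̄) = 13.2100
γ_1 = 13.2100 / 10 = 1.321

1.321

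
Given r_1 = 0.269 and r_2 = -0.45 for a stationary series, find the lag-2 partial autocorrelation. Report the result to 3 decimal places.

φ_{22} = (r_2 − r_1²) / (1 − r_1²)
r_1² = (0.269)² = 0.072361
Numerator = -0.45 − 0.0724 = -0.5224; denominator = 1 − 0.0724 = 0.9276
φ_{22} = -0.5224 / 0.9276 = -0.563

-0.563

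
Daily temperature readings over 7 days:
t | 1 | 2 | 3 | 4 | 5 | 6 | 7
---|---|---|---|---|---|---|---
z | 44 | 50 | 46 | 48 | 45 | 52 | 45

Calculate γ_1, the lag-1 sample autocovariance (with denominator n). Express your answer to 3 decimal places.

Mean z̄ = (44 + 50 + 46 + 48 + 45 + 52 + 45)/7 = 47.1429
Deviations: -3.1429, 2.8571, -1.1429, 0.8571, -2.1429, 4.8571, -2.1429
Σ_{t=1}^{6}(z_t−z̄)(z_{t+1}−z̄) = -35.8776
γ_1 = -35.8776 / 7 = -5.125

-5.125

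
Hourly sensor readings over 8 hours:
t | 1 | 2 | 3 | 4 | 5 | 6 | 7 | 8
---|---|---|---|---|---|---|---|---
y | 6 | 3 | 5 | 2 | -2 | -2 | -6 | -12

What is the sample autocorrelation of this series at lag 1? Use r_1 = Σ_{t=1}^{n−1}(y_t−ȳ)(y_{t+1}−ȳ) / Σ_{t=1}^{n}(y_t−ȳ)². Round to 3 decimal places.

Mean ȳ = (6 + 3 + 5 + 2 − 2 − 2 − 6 − 12)/8 = -0.7500
Numerator Σ_{t=1}^{7}(y_t−ȳ)(y_{t+1}−ȳ) = 126.4375
Denominator Σ(y_t−ȳ)² = 257.5000
r_1 = 126.4375 / 257.5000 = 0.491

0.491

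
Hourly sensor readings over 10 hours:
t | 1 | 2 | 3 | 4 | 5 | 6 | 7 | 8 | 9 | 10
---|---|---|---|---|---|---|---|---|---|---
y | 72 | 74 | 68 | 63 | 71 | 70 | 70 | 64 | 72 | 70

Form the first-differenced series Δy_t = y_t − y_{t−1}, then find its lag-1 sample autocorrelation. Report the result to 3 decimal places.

First differences Δy: 2, -6, -5, 8, -1, 0, -6, 8, -2
Mean of differences = -0.2222
Numerator Σ(Δy_t−Δȳ)(Δy_{t+1}−Δȳ) = -94.4938
Denominator Σ(Δy_t−Δȳ)² = 233.5556
r_1(Δy) = -94.4938 / 233.5556 = -0.405

-0.405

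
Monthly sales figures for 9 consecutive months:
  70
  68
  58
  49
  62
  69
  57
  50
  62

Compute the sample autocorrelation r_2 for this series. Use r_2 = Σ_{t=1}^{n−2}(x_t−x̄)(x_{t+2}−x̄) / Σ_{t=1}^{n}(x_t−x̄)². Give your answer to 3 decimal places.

Mean x̄ = (70 + 68 + 58 + 49 + 62 + 69 + 57 + 50 + 62)/9 = 60.5556
Numerator Σ_{t=1}^{7}(x_t−x̄)(x_{t+2}−x̄) = -310.8395
Denominator Σ(x_t−x̄)² = 484.2222
r_2 = -310.8395 / 484.2222 = -0.642

-0.642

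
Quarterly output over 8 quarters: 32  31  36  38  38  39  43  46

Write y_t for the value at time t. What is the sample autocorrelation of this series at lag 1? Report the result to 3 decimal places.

0.562

Mean ȳ = (32 + 31 + 36 + 38 + 38 + 39 + 43 + 46)/8 = 37.8750
Σ(y_t−ȳ)(y_{t+1}−ȳ) = (40.3906) + (12.8906) + (-0.2344) + (0.0156) + (0.1406) + (5.7656) + (41.6406) = 100.6094
Denominator Σ(y_t−ȳ)² = 178.8750
r_1 = 100.6094 / 178.8750 = 0.562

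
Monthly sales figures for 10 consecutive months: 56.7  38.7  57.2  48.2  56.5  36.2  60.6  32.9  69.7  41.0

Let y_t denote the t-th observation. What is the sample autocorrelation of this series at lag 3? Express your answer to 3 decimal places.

-0.511

Mean ȳ = (56.7 + 38.7 + 57.2 + 48.2 + 56.5 + 36.2 + 60.6 + 32.9 + 69.7 + 41.0)/10 = 49.7700
Numerator Σ_{t=1}^{7}(y_t−ȳ)(y_{t+3}−ȳ) = -682.1737
Denominator Σ(y_t−ȳ)² = 1333.6810
r_3 = -682.1737 / 1333.6810 = -0.511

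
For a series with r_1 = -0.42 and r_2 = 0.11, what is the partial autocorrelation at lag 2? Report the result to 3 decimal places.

φ_{22} = (r_2 − r_1²) / (1 − r_1²)
r_1² = (-0.42)² = 0.1764
Numerator = 0.11 − 0.1764 = -0.0664; denominator = 1 − 0.1764 = 0.8236
φ_{22} = -0.0664 / 0.8236 = -0.081

-0.081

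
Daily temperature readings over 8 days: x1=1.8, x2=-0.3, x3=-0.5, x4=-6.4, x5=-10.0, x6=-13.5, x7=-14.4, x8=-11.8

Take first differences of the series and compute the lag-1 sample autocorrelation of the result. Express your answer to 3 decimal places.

First differences Δx: -2.1, -0.2, -5.9, -3.6, -3.5, -0.9, 2.6
Mean of differences = -1.9429
Numerator Σ(Δx_t−Δx̄)(Δx_{t+1}−Δx̄) = 5.0810
Denominator Σ(Δx_t−Δx̄)² = 45.6171
r_1(Δx) = 5.0810 / 45.6171 = 0.111

0.111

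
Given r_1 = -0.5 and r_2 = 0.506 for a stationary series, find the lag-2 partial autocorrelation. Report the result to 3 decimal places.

φ_{22} = (r_2 − r_1²) / (1 − r_1²)
r_1² = (-0.5)² = 0.25
Numerator = 0.506 − 0.2500 = 0.2560; denominator = 1 − 0.2500 = 0.7500
φ_{22} = 0.2560 / 0.7500 = 0.341

0.341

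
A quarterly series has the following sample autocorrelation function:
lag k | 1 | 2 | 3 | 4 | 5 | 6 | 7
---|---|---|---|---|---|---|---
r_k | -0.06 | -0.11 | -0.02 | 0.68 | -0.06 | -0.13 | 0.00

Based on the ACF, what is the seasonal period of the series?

4

The largest autocorrelation is r_4 = 0.68; the remaining lags stay at or below 0.00.
The dominant spike at lag 4 indicates a seasonal period of 4.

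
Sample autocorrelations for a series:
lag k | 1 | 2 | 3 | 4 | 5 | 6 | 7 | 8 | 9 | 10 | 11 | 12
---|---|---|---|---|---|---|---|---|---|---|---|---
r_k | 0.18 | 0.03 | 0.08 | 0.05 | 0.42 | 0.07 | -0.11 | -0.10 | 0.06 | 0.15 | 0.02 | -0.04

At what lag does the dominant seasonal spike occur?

5

The largest autocorrelation is r_5 = 0.42; the remaining lags stay at or below 0.18.
The dominant spike at lag 5 indicates a seasonal period of 5.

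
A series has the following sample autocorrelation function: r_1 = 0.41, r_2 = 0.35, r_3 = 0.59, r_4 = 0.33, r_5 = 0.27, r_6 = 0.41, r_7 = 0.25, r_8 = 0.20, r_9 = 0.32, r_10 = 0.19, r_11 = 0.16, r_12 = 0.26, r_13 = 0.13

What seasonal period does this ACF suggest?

3

The largest autocorrelation is r_3 = 0.59; the remaining lags stay at or below 0.41. The elevated value at lag 1 (0.41), dropping to 0.35 at lag 2, reflects decaying short-term dependence rather than seasonality.
The dominant spike at lag 3 indicates a seasonal period of 3.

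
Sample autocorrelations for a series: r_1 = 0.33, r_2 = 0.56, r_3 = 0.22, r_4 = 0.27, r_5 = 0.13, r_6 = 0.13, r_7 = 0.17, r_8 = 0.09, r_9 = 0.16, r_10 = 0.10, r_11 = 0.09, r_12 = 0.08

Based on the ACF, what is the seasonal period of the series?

The largest autocorrelation is r_2 = 0.56; the remaining lags stay at or below 0.33.
The dominant spike at lag 2 indicates a seasonal period of 2.

2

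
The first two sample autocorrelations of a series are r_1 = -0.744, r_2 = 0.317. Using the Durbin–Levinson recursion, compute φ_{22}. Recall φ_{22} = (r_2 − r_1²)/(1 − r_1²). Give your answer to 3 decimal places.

-0.530

φ_{22} = (r_2 − r_1²) / (1 − r_1²)
r_1² = (-0.744)² = 0.553536
Numerator = 0.317 − 0.5535 = -0.2365; denominator = 1 − 0.5535 = 0.4465
φ_{22} = -0.2365 / 0.4465 = -0.530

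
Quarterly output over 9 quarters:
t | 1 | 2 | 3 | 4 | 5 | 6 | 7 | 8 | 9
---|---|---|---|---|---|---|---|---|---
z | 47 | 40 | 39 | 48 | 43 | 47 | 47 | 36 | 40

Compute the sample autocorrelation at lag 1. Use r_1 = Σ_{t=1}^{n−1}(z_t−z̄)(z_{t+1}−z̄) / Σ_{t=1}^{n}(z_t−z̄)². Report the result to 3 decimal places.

Mean z̄ = (47 + 40 + 39 + 48 + 43 + 47 + 47 + 36 + 40)/9 = 43.0000
Numerator Σ_{t=1}^{8}(z_t−z̄)(z_{t+1}−z̄) = -11.0000
Denominator Σ(z_t−z̄)² = 156.0000
r_1 = -11.0000 / 156.0000 = -0.071

-0.071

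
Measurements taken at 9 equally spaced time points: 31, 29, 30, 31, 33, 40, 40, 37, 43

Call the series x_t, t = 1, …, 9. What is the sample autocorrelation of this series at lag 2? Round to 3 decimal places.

0.344

Mean x̄ = (31 + 29 + 30 + 31 + 33 + 40 + 40 + 37 + 43)/9 = 34.8889
Numerator Σ_{t=1}^{7}(x_t−x̄)(x_{t+2}−x̄) = 73.8642
Denominator Σ(x_t−x̄)² = 214.8889
r_2 = 73.8642 / 214.8889 = 0.344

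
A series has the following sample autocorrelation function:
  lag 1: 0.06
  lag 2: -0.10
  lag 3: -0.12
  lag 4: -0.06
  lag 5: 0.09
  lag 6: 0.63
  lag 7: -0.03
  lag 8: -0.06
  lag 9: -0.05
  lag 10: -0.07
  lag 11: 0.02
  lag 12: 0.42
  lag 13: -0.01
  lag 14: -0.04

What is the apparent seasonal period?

6

The largest autocorrelation is r_6 = 0.63, with a weaker echo at lag 12 (0.42); the remaining lags stay at or below 0.09.
The dominant spike at lag 6 indicates a seasonal period of 6.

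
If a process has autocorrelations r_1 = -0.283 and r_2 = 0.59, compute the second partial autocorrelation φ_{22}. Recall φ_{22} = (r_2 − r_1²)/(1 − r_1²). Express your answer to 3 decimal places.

0.554

φ_{22} = (r_2 − r_1²) / (1 − r_1²)
r_1² = (-0.283)² = 0.080089
Numerator = 0.59 − 0.0801 = 0.5099; denominator = 1 − 0.0801 = 0.9199
φ_{22} = 0.5099 / 0.9199 = 0.554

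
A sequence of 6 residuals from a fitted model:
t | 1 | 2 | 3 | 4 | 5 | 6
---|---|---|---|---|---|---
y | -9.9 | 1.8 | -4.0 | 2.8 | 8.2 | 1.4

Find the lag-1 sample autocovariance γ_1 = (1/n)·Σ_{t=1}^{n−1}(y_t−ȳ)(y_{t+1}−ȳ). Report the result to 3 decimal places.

-0.370

Mean ȳ = (-9.9 + 1.8 − 4.0 + 2.8 + 8.2 + 1.4)/6 = 0.0500
Deviations: -9.9500, 1.7500, -4.0500, 2.7500, 8.1500, 1.3500
Σ_{t=1}^{5}(y_t−ȳ)(y_{t+1}−ȳ) = -2.2225
γ_1 = -2.2225 / 6 = -0.370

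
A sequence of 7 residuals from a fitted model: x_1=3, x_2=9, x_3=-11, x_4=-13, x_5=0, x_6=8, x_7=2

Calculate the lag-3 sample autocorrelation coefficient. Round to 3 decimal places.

-0.351

Mean x̄ = (3 + 9 − 11 − 13 + 0 + 8 + 2)/7 = -0.2857
Deviations from mean: 3.2857, 9.2857, -10.7143, -12.7143, 0.2857, 8.2857, 2.2857
Σ(x_t−x̄)(x_{t+3}−x̄) = (-41.7755) + (2.6531) + (-88.7755) + (-29.0612) = -156.9592
Denominator Σ(x_t−x̄)² = 447.4286
r_3 = -156.9592 / 447.4286 = -0.351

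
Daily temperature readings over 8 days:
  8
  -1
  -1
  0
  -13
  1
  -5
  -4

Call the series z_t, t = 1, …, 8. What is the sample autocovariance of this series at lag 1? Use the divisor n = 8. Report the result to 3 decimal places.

-5.518

Mean z̄ = (8 − 1 − 1 + 0 − 13 + 1 − 5 − 4)/8 = -1.8750
Deviations: 9.8750, 0.8750, 0.8750, 1.8750, -11.1250, 2.8750, -3.1250, -2.1250
Σ_{t=1}^{7}(z_t−z̄)(z_{t+1}−z̄) = -44.1406
γ_1 = -44.1406 / 8 = -5.518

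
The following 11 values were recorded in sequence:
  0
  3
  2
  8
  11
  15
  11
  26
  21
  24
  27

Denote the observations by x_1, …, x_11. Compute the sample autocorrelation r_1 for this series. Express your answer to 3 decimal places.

Mean x̄ = (0 + 3 + 2 + 8 + 11 + 15 + 11 + 26 + 21 + 24 + 27)/11 = 13.4545
Numerator Σ_{t=1}^{10}(x_t−x̄)(x_{t+1}−x̄) = 614.9752
Denominator Σ(x_t−x̄)² = 974.7273
r_1 = 614.9752 / 974.7273 = 0.631

0.631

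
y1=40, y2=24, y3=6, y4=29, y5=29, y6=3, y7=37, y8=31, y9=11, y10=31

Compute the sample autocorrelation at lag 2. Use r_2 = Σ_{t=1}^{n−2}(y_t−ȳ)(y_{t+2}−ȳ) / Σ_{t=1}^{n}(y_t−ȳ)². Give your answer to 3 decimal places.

-0.454

Mean ȳ = (40 + 24 + 6 + 29 + 29 + 3 + 37 + 31 + 11 + 31)/10 = 24.1000
Numerator Σ_{t=1}^{8}(y_t−ȳ)(y_{t+2}−ȳ) = -684.1200
Denominator Σ(y_t−ȳ)² = 1506.9000
r_2 = -684.1200 / 1506.9000 = -0.454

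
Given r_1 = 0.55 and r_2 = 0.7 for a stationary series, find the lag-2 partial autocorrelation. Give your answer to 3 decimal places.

φ_{22} = (r_2 − r_1²) / (1 − r_1²)
r_1² = (0.55)² = 0.3025
Numerator = 0.7 − 0.3025 = 0.3975; denominator = 1 − 0.3025 = 0.6975
φ_{22} = 0.3975 / 0.6975 = 0.570

0.570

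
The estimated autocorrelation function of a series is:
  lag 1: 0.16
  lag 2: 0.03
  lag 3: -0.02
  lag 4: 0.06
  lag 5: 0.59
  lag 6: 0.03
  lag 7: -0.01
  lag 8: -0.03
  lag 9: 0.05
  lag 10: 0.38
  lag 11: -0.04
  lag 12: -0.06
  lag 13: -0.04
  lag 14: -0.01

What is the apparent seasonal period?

The largest autocorrelation is r_5 = 0.59, with a weaker echo at lag 10 (0.38); the remaining lags stay at or below 0.16.
The dominant spike at lag 5 indicates a seasonal period of 5.

5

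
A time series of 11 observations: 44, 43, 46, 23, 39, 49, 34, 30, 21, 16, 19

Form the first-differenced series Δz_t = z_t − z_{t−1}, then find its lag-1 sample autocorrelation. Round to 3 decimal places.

-0.318

First differences Δz: -1, 3, -23, 16, 10, -15, -4, -9, -5, 3
Mean of differences = -2.5000
Numerator Σ(Δz_t−Δz̄)(Δz_{t+1}−Δz̄) = -377.7500
Denominator Σ(Δz_t−Δz̄)² = 1188.5000
r_1(Δz) = -377.7500 / 1188.5000 = -0.318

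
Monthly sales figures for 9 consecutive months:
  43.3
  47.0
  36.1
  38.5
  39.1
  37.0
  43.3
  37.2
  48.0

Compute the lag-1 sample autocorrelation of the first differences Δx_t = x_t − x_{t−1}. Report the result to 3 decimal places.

First differences Δx: 3.7, -10.9, 2.4, 0.6, -2.1, 6.3, -6.1, 10.8
Mean of differences = 0.5875
Numerator Σ(Δx_t−Δx̄)(Δx_{t+1}−Δx̄) = -178.4377
Denominator Σ(Δx_t−Δx̄)² = 333.8088
r_1(Δx) = -178.4377 / 333.8088 = -0.535

-0.535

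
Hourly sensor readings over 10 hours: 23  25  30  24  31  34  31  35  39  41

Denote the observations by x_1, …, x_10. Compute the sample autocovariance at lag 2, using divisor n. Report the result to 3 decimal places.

Mean x̄ = (23 + 25 + 30 + 24 + 31 + 34 + 31 + 35 + 39 + 41)/10 = 31.3000
Σ_{t=1}^{8}(x_t−x̄)(x_{t+2}−x̄) = 81.1200
γ_2 = 81.1200 / 10 = 8.112

8.112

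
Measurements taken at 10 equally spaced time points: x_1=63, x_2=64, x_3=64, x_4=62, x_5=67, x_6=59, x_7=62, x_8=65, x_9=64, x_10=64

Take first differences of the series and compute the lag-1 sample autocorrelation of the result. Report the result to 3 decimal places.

-0.602

First differences Δx: 1, 0, -2, 5, -8, 3, 3, -1, 0
Mean of differences = 0.1111
Numerator Σ(Δx_t−Δx̄)(Δx_{t+1}−Δx̄) = -68.0123
Denominator Σ(Δx_t−Δx̄)² = 112.8889
r_1(Δx) = -68.0123 / 112.8889 = -0.602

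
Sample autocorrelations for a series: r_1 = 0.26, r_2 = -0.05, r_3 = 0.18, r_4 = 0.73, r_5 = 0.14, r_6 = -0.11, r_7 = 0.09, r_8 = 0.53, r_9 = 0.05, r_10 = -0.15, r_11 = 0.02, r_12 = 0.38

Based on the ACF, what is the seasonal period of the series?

The largest autocorrelation is r_4 = 0.73, with weaker echoes at lags 8 (0.53) and 12 (0.38); the remaining lags stay at or below 0.26.
The dominant spike at lag 4 indicates a seasonal period of 4.

4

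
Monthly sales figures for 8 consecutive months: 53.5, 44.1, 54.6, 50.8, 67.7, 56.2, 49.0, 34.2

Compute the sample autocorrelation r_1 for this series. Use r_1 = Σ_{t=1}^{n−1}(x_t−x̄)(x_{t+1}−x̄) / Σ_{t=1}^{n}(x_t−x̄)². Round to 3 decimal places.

Mean x̄ = (53.5 + 44.1 + 54.6 + 50.8 + 67.7 + 56.2 + 49.0 + 34.2)/8 = 51.2625
Deviations from mean: 2.2375, -7.1625, 3.3375, -0.4625, 16.4375, 4.9375, -2.2625, -17.0625
Numerator Σ_{t=1}^{7}(x_t−x̄)(x_{t+1}−x̄) = 59.5161
Denominator Σ(x_t−x̄)² = 658.4788
r_1 = 59.5161 / 658.4788 = 0.090

0.090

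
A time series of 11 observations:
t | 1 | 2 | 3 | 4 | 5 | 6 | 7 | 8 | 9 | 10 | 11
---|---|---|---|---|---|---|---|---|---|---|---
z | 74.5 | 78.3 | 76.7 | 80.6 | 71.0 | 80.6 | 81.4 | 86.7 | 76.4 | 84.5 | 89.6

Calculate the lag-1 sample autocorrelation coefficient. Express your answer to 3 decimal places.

0.052

Mean z̄ = (74.5 + 78.3 + 76.7 + 80.6 + 71.0 + 80.6 + 81.4 + 86.7 + 76.4 + 84.5 + 89.6)/11 = 80.0273
Numerator Σ_{t=1}^{10}(z_t−z̄)(z_{t+1}−z̄) = 15.3829
Denominator Σ(z_t−z̄)² = 297.9618
r_1 = 15.3829 / 297.9618 = 0.052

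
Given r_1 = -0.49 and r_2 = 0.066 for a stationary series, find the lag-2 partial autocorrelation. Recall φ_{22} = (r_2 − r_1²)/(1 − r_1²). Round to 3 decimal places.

φ_{22} = (r_2 − r_1²) / (1 − r_1²)
r_1² = (-0.49)² = 0.2401
Numerator = 0.066 − 0.2401 = -0.1741; denominator = 1 − 0.2401 = 0.7599
φ_{22} = -0.1741 / 0.7599 = -0.229

-0.229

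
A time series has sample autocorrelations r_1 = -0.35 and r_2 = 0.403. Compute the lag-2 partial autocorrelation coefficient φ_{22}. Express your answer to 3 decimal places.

φ_{22} = (r_2 − r_1²) / (1 − r_1²)
r_1² = (-0.35)² = 0.1225
Numerator = 0.403 − 0.1225 = 0.2805; denominator = 1 − 0.1225 = 0.8775
φ_{22} = 0.2805 / 0.8775 = 0.320

0.320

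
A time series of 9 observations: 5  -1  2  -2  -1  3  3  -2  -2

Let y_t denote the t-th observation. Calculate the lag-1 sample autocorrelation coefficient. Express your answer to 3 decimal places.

-0.110

Mean ȳ = (5 − 1 + 2 − 2 − 1 + 3 + 3 − 2 − 2)/9 = 0.5556
Numerator Σ_{t=1}^{8}(y_t−ȳ)(y_{t+1}−ȳ) = -6.4198
Denominator Σ(y_t−ȳ)² = 58.2222
r_1 = -6.4198 / 58.2222 = -0.110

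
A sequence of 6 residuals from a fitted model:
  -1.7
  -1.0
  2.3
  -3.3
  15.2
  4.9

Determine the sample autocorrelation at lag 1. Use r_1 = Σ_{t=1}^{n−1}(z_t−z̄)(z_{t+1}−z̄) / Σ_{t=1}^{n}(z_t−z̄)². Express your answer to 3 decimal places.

Mean z̄ = (-1.7 − 1.0 + 2.3 − 3.3 + 15.2 + 4.9)/6 = 2.7333
Deviations from mean: -4.4333, -3.7333, -0.4333, -6.0333, 12.4667, 2.1667
Σ(z_t−z̄)(z_{t+1}−z̄) = (16.5511) + (1.6178) + (2.6144) + (-75.2156) + (27.0111) = -27.4211
Denominator Σ(z_t−z̄)² = 230.2933
r_1 = -27.4211 / 230.2933 = -0.119

-0.119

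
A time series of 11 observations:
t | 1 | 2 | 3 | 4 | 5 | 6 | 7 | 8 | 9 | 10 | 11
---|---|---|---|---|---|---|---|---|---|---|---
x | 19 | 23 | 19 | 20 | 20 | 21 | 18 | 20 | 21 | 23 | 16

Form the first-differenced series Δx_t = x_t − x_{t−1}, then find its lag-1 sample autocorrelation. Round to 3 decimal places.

-0.391

First differences Δx: 4, -4, 1, 0, 1, -3, 2, 1, 2, -7
Mean of differences = -0.3000
Numerator Σ(Δx_t−Δx̄)(Δx_{t+1}−Δx̄) = -39.0900
Denominator Σ(Δx_t−Δx̄)² = 100.1000
r_1(Δx) = -39.0900 / 100.1000 = -0.391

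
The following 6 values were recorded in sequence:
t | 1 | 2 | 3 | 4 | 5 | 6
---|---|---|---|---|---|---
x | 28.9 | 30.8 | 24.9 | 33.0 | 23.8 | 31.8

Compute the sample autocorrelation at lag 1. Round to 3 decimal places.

Mean x̄ = (28.9 + 30.8 + 24.9 + 33.0 + 23.8 + 31.8)/6 = 28.8667
Deviations from mean: 0.0333, 1.9333, -3.9667, 4.1333, -5.0667, 2.9333
Numerator Σ_{t=1}^{5}(x_t−x̄)(x_{t+1}−x̄) = -59.8044
Denominator Σ(x_t−x̄)² = 70.8333
r_1 = -59.8044 / 70.8333 = -0.844

-0.844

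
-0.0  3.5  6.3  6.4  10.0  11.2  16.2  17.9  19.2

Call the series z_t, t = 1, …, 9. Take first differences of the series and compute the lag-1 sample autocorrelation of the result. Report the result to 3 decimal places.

-0.492

First differences Δz: 3.5, 2.8, 0.1, 3.6, 1.2, 5.0, 1.7, 1.3
Mean of differences = 2.4000
Numerator Σ(Δz_t−Δz̄)(Δz_{t+1}−Δz̄) = -8.8500
Denominator Σ(Δz_t−Δz̄)² = 18.0000
r_1(Δz) = -8.8500 / 18.0000 = -0.492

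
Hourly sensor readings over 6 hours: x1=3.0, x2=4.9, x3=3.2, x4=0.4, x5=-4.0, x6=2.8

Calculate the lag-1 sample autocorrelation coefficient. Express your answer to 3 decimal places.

Mean x̄ = (3.0 + 4.9 + 3.2 + 0.4 − 4.0 + 2.8)/6 = 1.7167
Deviations from mean: 1.2833, 3.1833, 1.4833, -1.3167, -5.7167, 1.0833
Numerator Σ_{t=1}^{5}(x_t−x̄)(x_{t+1}−x̄) = 8.1881
Denominator Σ(x_t−x̄)² = 49.5683
r_1 = 8.1881 / 49.5683 = 0.165

0.165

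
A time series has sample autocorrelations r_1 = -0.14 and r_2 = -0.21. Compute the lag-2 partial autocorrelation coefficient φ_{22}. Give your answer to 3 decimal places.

-0.234

φ_{22} = (r_2 − r_1²) / (1 − r_1²)
r_1² = (-0.14)² = 0.0196
Numerator = -0.21 − 0.0196 = -0.2296; denominator = 1 − 0.0196 = 0.9804
φ_{22} = -0.2296 / 0.9804 = -0.234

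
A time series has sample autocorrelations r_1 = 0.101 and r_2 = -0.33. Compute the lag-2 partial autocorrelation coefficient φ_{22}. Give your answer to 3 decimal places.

-0.344

φ_{22} = (r_2 − r_1²) / (1 − r_1²)
r_1² = (0.101)² = 0.010201
Numerator = -0.33 − 0.0102 = -0.3402; denominator = 1 − 0.0102 = 0.9898
φ_{22} = -0.3402 / 0.9898 = -0.344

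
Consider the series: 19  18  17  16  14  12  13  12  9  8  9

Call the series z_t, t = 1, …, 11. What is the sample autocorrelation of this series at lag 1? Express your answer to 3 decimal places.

Mean z̄ = (19 + 18 + 17 + 16 + 14 + 12 + 13 + 12 + 9 + 8 + 9)/11 = 13.3636
Numerator Σ_{t=1}^{10}(z_t−z̄)(z_{t+1}−z̄) = 107.1405
Denominator Σ(z_t−z̄)² = 144.5455
r_1 = 107.1405 / 144.5455 = 0.741

0.741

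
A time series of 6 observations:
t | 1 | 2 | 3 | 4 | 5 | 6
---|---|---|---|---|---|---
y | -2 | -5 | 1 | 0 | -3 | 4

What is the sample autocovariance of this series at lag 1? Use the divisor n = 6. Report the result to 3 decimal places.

-2.255

Mean ȳ = (-2 − 5 + 1 + 0 − 3 + 4)/6 = -0.8333
Σ_{t=1}^{5}(y_t−ȳ)(y_{t+1}−ȳ) = -13.5278
γ_1 = -13.5278 / 6 = -2.255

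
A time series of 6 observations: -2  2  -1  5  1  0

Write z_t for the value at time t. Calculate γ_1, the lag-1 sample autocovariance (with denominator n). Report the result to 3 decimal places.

-2.088

Mean z̄ = (-2 + 2 − 1 + 5 + 1 + 0)/6 = 0.8333
Deviations: -2.8333, 1.1667, -1.8333, 4.1667, 0.1667, -0.8333
Σ_{t=1}^{5}(z_t−z̄)(z_{t+1}−z̄) = -12.5278
γ_1 = -12.5278 / 6 = -2.088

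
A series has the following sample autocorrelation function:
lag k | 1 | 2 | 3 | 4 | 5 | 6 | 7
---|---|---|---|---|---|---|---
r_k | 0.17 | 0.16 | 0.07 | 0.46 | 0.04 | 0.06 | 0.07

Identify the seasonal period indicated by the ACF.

4

The largest autocorrelation is r_4 = 0.46; the remaining lags stay at or below 0.17.
The dominant spike at lag 4 indicates a seasonal period of 4.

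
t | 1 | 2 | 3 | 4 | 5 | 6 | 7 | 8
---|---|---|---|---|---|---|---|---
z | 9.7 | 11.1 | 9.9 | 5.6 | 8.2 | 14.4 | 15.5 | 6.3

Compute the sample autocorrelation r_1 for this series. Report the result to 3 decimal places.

Mean z̄ = (9.7 + 11.1 + 9.9 + 5.6 + 8.2 + 14.4 + 15.5 + 6.3)/8 = 10.0875
Numerator Σ_{t=1}^{7}(z_t−z̄)(z_{t+1}−z̄) = 3.4311
Denominator Σ(z_t−z̄)² = 87.1488
r_1 = 3.4311 / 87.1488 = 0.039

0.039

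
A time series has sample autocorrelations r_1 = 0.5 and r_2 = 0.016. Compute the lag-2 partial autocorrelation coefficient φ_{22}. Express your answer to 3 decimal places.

φ_{22} = (r_2 − r_1²) / (1 − r_1²)
r_1² = (0.5)² = 0.25
Numerator = 0.016 − 0.2500 = -0.2340; denominator = 1 − 0.2500 = 0.7500
φ_{22} = -0.2340 / 0.7500 = -0.312

-0.312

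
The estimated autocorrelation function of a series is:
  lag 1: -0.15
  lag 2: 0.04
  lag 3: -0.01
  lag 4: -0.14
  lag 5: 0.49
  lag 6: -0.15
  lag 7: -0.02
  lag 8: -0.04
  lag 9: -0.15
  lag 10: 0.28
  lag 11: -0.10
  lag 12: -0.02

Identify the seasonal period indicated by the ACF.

5

The largest autocorrelation is r_5 = 0.49, with a weaker echo at lag 10 (0.28); the remaining lags stay at or below 0.04.
The dominant spike at lag 5 indicates a seasonal period of 5.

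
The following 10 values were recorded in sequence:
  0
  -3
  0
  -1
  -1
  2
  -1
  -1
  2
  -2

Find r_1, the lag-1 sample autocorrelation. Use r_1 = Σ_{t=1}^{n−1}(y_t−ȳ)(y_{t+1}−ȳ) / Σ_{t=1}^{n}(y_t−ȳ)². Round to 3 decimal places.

Mean ȳ = (0 − 3 + 0 − 1 − 1 + 2 − 1 − 1 + 2 − 2)/10 = -0.5000
Numerator Σ_{t=1}^{9}(y_t−ȳ)(y_{t+1}−ȳ) = -9.7500
Denominator Σ(y_t−ȳ)² = 22.5000
r_1 = -9.7500 / 22.5000 = -0.433

-0.433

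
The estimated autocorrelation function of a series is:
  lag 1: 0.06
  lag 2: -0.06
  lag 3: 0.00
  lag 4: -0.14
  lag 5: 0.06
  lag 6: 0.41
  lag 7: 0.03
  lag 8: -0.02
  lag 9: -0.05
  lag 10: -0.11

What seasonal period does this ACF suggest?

6

The largest autocorrelation is r_6 = 0.41; the remaining lags stay at or below 0.06.
The dominant spike at lag 6 indicates a seasonal period of 6.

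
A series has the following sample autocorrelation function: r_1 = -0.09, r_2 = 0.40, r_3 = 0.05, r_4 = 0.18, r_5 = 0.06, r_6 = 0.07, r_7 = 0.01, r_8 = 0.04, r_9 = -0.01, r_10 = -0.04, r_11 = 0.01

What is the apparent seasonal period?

2

The largest autocorrelation is r_2 = 0.40, with a weaker echo at lag 4 (0.18); the remaining lags stay at or below 0.07.
The dominant spike at lag 2 indicates a seasonal period of 2.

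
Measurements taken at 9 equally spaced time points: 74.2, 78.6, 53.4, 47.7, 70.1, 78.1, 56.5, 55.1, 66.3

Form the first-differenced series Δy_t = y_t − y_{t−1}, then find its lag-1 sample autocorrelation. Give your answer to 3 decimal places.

-0.053

First differences Δy: 4.4, -25.2, -5.7, 22.4, 8.0, -21.6, -1.4, 11.2
Mean of differences = -0.9875
Numerator Σ(Δy_t−Δȳ)(Δy_{t+1}−Δȳ) = -98.1414
Denominator Σ(Δy_t−Δȳ)² = 1838.8088
r_1(Δy) = -98.1414 / 1838.8088 = -0.053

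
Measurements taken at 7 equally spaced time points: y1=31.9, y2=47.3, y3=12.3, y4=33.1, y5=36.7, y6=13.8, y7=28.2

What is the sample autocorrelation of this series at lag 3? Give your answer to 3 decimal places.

0.434

Mean ȳ = (31.9 + 47.3 + 12.3 + 33.1 + 36.7 + 13.8 + 28.2)/7 = 29.0429
Deviations from mean: 2.8571, 18.2571, -16.7429, 4.0571, 7.6571, -15.2429, -0.8429
Numerator Σ_{t=1}^{4}(y_t−ȳ)(y_{t+3}−ȳ) = 403.1788
Denominator Σ(y_t−ȳ)² = 929.9571
r_3 = 403.1788 / 929.9571 = 0.434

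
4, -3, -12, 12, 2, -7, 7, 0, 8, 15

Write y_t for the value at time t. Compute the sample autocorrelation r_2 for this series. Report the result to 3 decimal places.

-0.221

Mean ȳ = (4 − 3 − 12 + 12 + 2 − 7 + 7 + 0 + 8 + 15)/10 = 2.6000
Numerator Σ_{t=1}^{8}(y_t−ȳ)(y_{t+2}−ȳ) = -140.7200
Denominator Σ(y_t−ȳ)² = 636.4000
r_2 = -140.7200 / 636.4000 = -0.221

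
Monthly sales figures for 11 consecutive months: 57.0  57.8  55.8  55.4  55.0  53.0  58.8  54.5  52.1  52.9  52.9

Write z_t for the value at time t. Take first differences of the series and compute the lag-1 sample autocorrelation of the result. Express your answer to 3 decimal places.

-0.458

First differences Δz: 0.8, -2.0, -0.4, -0.4, -2.0, 5.8, -4.3, -2.4, 0.8, 0.0
Mean of differences = -0.4100
Numerator Σ(Δz_t−Δz̄)(Δz_{t+1}−Δz̄) = -30.1571
Denominator Σ(Δz_t−Δz̄)² = 65.8090
r_1(Δz) = -30.1571 / 65.8090 = -0.458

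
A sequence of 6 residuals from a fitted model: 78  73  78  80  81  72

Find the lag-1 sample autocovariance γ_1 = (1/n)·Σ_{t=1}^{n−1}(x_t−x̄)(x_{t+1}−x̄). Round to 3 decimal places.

Mean x̄ = (78 + 73 + 78 + 80 + 81 + 72)/6 = 77.0000
Deviations: 1.0000, -4.0000, 1.0000, 3.0000, 4.0000, -5.0000
Σ_{t=1}^{5}(x_t−x̄)(x_{t+1}−x̄) = -13.0000
γ_1 = -13.0000 / 6 = -2.167

-2.167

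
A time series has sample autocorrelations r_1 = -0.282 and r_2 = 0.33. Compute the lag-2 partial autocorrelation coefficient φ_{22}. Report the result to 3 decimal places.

φ_{22} = (r_2 − r_1²) / (1 − r_1²)
r_1² = (-0.282)² = 0.079524
Numerator = 0.33 − 0.0795 = 0.2505; denominator = 1 − 0.0795 = 0.9205
φ_{22} = 0.2505 / 0.9205 = 0.272

0.272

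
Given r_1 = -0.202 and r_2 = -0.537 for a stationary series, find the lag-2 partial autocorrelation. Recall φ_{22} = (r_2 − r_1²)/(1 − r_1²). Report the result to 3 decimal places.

-0.602

φ_{22} = (r_2 − r_1²) / (1 − r_1²)
r_1² = (-0.202)² = 0.040804
Numerator = -0.537 − 0.0408 = -0.5778; denominator = 1 − 0.0408 = 0.9592
φ_{22} = -0.5778 / 0.9592 = -0.602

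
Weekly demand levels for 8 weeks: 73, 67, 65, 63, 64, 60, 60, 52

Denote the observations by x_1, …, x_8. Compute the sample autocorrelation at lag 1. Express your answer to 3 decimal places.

0.335

Mean x̄ = (73 + 67 + 65 + 63 + 64 + 60 + 60 + 52)/8 = 63.0000
Numerator Σ_{t=1}^{7}(x_t−x̄)(x_{t+1}−x̄) = 87.0000
Denominator Σ(x_t−x̄)² = 260.0000
r_1 = 87.0000 / 260.0000 = 0.335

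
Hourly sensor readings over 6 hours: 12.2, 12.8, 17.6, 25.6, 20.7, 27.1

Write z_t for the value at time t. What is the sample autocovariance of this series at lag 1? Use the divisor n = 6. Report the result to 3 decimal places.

Mean z̄ = (12.2 + 12.8 + 17.6 + 25.6 + 20.7 + 27.1)/6 = 19.3333
Deviations: -7.1333, -6.5333, -1.7333, 6.2667, 1.3667, 7.7667
Σ_{t=1}^{5}(z_t−z̄)(z_{t+1}−z̄) = 66.2456
γ_1 = 66.2456 / 6 = 11.041

11.041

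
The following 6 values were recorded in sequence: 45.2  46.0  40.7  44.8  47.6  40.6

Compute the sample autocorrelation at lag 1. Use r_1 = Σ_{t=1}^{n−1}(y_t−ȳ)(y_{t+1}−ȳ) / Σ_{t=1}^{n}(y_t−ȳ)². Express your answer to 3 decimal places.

Mean ȳ = (45.2 + 46.0 + 40.7 + 44.8 + 47.6 + 40.6)/6 = 44.1500
Deviations from mean: 1.0500, 1.8500, -3.4500, 0.6500, 3.4500, -3.5500
Σ(y_t−ȳ)(y_{t+1}−ȳ) = (1.9425) + (-6.3825) + (-2.2425) + (2.2425) + (-12.2475) = -16.6875
Denominator Σ(y_t−ȳ)² = 41.3550
r_1 = -16.6875 / 41.3550 = -0.404

-0.404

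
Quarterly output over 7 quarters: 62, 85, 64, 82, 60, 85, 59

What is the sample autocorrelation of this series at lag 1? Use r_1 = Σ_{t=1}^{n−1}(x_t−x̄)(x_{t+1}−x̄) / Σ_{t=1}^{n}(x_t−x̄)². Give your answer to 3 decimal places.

Mean x̄ = (62 + 85 + 64 + 82 + 60 + 85 + 59)/7 = 71.0000
Deviations from mean: -9.0000, 14.0000, -7.0000, 11.0000, -11.0000, 14.0000, -12.0000
Numerator Σ_{t=1}^{6}(x_t−x̄)(x_{t+1}−x̄) = -744.0000
Denominator Σ(x_t−x̄)² = 908.0000
r_1 = -744.0000 / 908.0000 = -0.819

-0.819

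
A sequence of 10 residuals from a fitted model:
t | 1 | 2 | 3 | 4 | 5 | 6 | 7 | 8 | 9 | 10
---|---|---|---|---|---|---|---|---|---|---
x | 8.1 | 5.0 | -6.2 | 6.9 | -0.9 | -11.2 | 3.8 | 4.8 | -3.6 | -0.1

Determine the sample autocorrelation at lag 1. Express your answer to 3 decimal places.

-0.201

Mean x̄ = (8.1 + 5.0 − 6.2 + 6.9 − 0.9 − 11.2 + 3.8 + 4.8 − 3.6 − 0.1)/10 = 0.6600
Numerator Σ_{t=1}^{9}(x_t−x̄)(x_{t+1}−x̄) = -70.1616
Denominator Σ(x_t−x̄)² = 349.0040
r_1 = -70.1616 / 349.0040 = -0.201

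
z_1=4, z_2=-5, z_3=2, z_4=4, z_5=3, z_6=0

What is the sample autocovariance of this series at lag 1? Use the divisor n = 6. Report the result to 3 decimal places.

-2.852

Mean z̄ = (4 − 5 + 2 + 4 + 3 + 0)/6 = 1.3333
Σ_{t=1}^{5}(z_t−z̄)(z_{t+1}−z̄) = -17.1111
γ_1 = -17.1111 / 6 = -2.852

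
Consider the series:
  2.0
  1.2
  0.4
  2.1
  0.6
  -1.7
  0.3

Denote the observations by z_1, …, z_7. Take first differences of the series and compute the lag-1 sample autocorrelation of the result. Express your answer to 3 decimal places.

-0.349

First differences Δz: -0.8, -0.8, 1.7, -1.5, -2.3, 2.0
Mean of differences = -0.2833
Numerator Σ(Δz_t−Δz̄)(Δz_{t+1}−Δz̄) = -5.3219
Denominator Σ(Δz_t−Δz̄)² = 15.2283
r_1(Δz) = -5.3219 / 15.2283 = -0.349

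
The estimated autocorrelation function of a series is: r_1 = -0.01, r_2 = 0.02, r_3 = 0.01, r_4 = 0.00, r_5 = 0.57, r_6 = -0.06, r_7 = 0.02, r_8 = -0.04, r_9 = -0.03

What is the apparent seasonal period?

5

The largest autocorrelation is r_5 = 0.57; the remaining lags stay at or below 0.02.
The dominant spike at lag 5 indicates a seasonal period of 5.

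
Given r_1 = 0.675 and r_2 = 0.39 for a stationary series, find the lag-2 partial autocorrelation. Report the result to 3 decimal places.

-0.121

φ_{22} = (r_2 − r_1²) / (1 − r_1²)
r_1² = (0.675)² = 0.455625
Numerator = 0.39 − 0.4556 = -0.0656; denominator = 1 − 0.4556 = 0.5444
φ_{22} = -0.0656 / 0.5444 = -0.121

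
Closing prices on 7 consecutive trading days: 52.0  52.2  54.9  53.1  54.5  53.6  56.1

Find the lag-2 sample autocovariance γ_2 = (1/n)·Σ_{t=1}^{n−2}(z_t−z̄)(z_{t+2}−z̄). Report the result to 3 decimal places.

Mean z̄ = (52.0 + 52.2 + 54.9 + 53.1 + 54.5 + 53.6 + 56.1)/7 = 53.7714
Σ_{t=1}^{5}(z_t−z̄)(z_{t+2}−z̄) = 1.6898
γ_2 = 1.6898 / 7 = 0.241

0.241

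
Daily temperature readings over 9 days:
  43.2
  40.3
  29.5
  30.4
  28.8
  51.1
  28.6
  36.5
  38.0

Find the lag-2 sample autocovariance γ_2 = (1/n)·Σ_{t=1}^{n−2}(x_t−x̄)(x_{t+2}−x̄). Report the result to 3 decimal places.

-6.629

Mean x̄ = (43.2 + 40.3 + 29.5 + 30.4 + 28.8 + 51.1 + 28.6 + 36.5 + 38.0)/9 = 36.2667
Σ_{t=1}^{7}(x_t−x̄)(x_{t+2}−x̄) = -59.6589
γ_2 = -59.6589 / 9 = -6.629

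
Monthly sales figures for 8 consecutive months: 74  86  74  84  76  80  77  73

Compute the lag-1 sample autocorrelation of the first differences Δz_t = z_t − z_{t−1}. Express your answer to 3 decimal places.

-0.766

First differences Δz: 12, -12, 10, -8, 4, -3, -4
Mean of differences = -0.1429
Numerator Σ(Δz_t−Δz̄)(Δz_{t+1}−Δz̄) = -377.3061
Denominator Σ(Δz_t−Δz̄)² = 492.8571
r_1(Δz) = -377.3061 / 492.8571 = -0.766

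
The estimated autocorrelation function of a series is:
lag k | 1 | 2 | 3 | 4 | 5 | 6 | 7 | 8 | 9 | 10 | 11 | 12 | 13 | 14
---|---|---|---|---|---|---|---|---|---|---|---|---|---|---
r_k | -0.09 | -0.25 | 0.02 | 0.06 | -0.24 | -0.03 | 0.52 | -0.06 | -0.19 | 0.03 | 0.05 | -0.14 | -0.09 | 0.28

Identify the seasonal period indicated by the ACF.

7

The largest autocorrelation is r_7 = 0.52, with a weaker echo at lag 14 (0.28); the remaining lags stay at or below 0.06.
The dominant spike at lag 7 indicates a seasonal period of 7.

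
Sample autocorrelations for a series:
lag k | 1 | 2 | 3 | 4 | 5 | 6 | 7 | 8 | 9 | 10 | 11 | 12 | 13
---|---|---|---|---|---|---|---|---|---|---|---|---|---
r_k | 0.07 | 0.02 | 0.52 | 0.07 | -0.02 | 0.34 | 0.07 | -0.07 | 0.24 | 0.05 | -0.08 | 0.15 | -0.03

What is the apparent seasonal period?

3

The largest autocorrelation is r_3 = 0.52, with weaker echoes at lags 6 (0.34), 9 (0.24) and 12 (0.15); the remaining lags stay at or below 0.07.
The dominant spike at lag 3 indicates a seasonal period of 3.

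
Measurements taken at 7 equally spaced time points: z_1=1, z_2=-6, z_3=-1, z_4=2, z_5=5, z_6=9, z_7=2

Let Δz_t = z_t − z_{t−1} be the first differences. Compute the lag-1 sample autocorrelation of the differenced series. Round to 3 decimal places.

First differences Δz: -7, 5, 3, 3, 4, -7
Mean of differences = 0.1667
Numerator Σ(Δz_t−Δz̄)(Δz_{t+1}−Δz̄) = -29.5278
Denominator Σ(Δz_t−Δz̄)² = 156.8333
r_1(Δz) = -29.5278 / 156.8333 = -0.188

-0.188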